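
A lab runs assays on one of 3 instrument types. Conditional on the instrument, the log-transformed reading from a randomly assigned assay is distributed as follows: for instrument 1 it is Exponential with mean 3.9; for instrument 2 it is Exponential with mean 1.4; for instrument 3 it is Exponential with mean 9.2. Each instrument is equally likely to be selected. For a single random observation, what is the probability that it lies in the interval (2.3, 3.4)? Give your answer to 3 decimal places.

Conditional on each instrument, P(2.3 < X < 3.4): 1: 0.136269; 2: 0.105264; 3: 0.0877661.
By total probability, P(2.3 < X < 3.4) = 0.333333·0.136269 + 0.333333·0.105264 + 0.333333·0.0877661 = 0.109766.

0.110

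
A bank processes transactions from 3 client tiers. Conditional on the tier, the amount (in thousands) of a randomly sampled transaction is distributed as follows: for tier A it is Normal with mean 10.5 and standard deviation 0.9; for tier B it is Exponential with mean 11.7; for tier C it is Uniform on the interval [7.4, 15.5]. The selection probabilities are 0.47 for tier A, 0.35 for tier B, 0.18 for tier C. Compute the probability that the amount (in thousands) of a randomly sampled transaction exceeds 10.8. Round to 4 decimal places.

0.4171

Conditional on each tier, P(X > 10.8): A: 0.369441; B: 0.397295; C: 0.580247.
By total probability, P(X > 10.8) = 0.47·0.369441 + 0.35·0.397295 + 0.18·0.580247 = 0.417135.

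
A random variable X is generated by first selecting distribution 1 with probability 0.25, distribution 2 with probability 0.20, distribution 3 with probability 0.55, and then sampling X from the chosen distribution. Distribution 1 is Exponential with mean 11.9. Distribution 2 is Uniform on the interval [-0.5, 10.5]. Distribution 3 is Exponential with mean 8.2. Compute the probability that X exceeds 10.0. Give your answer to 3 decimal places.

0.279

Conditional on each component, P(X > 10.0): 1: 0.431565; 2: 0.0454545; 3: 0.295374.
By total probability, P(X > 10.0) = 0.25·0.431565 + 0.2·0.0454545 + 0.55·0.295374 = 0.279438.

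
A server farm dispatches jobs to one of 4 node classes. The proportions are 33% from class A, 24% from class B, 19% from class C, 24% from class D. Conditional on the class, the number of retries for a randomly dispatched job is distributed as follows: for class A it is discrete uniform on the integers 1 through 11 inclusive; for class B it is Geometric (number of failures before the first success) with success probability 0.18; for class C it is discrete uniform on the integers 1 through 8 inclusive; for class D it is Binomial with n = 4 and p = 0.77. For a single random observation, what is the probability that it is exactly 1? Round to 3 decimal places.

Conditional on each class, P(X = 1): A: 0.0909091; B: 0.1476; C: 0.125; D: 0.0374744.
By total probability, P(X = 1) = 0.33·0.0909091 + 0.24·0.1476 + 0.19·0.125 + 0.24·0.0374744 = 0.0981678.

0.098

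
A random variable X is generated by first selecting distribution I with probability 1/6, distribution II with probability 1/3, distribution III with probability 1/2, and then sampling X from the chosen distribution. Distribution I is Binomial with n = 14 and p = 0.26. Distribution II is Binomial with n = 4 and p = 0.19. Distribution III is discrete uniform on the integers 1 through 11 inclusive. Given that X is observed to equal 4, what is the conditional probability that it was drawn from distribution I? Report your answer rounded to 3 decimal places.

Likelihoods P(X=4 | ·): I: 0.22524; II: 0.00130321; III: 0.0909091.
Posterior ∝ prior × likelihood. Numerator for I: 0.166667·0.22524 = 0.0375399.
Normalizing constant: 0.166667·0.22524 + 0.333333·0.00130321 + 0.5·0.0909091 = 0.0834289.
P(I | observation) = 0.0375399 / 0.0834289 = 0.449963.

0.450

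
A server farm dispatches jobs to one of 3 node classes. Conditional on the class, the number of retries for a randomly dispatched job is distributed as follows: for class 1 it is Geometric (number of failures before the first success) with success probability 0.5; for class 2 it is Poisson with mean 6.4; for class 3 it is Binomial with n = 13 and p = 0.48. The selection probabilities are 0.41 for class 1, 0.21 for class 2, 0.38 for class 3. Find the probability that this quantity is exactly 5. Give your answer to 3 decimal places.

0.104

Conditional on each class, P(X = 5): 1: 0.015625; 2: 0.148674; 3: 0.175312.
By total probability, P(X = 5) = 0.41·0.015625 + 0.21·0.148674 + 0.38·0.175312 = 0.104246.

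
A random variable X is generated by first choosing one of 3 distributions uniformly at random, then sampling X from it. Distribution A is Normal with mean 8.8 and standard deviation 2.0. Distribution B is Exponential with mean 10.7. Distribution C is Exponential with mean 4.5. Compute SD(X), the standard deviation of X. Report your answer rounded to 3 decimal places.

7.278

Per component, A: μ=8.8, E[X²]=81.44; B: μ=10.7, E[X²]=228.98; C: μ=4.5, E[X²]=40.5.
E[X] = 0.333333·8.8 + 0.333333·10.7 + 0.333333·4.5 = 8.
E[X²] = 0.333333·81.44 + 0.333333·228.98 + 0.333333·40.5 = 116.973.
Var(X) = E[X²] − (E[X])² = 116.973 − 64 = 52.9733.
SD(X) = √52.9733 = 7.27828.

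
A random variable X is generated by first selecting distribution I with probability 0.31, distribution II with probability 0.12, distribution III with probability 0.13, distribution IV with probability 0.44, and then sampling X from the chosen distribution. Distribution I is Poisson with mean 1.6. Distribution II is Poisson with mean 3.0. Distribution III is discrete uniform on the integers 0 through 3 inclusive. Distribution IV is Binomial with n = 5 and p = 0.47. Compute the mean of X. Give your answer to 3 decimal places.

2.085

Component means — I: 1.6; II: 3; III: 1.5; IV: 2.35.
E[X] = 0.31·1.6 + 0.12·3 + 0.13·1.5 + 0.44·2.35 = 2.085.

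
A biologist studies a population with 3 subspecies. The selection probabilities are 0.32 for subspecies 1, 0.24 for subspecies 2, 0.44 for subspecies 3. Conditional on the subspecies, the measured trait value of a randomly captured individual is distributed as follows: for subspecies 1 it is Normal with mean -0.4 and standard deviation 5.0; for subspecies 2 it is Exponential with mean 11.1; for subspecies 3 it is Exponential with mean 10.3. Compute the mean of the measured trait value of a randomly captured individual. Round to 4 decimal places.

Component means — 1: -0.4; 2: 11.1; 3: 10.3.
E[X] = 0.32·-0.4 + 0.24·11.1 + 0.44·10.3 = 7.068.

7.0680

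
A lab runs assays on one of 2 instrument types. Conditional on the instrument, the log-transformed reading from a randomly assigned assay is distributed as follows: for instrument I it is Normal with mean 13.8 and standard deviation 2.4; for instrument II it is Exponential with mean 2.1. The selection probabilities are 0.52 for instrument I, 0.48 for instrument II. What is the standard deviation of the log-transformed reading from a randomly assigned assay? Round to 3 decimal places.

6.267

Per component, I: μ=13.8, E[X²]=196.2; II: μ=2.1, E[X²]=8.82.
E[X] = 0.52·13.8 + 0.48·2.1 = 8.184.
E[X²] = 0.52·196.2 + 0.48·8.82 = 106.258.
Var(X) = E[X²] − (E[X])² = 106.258 − 66.9779 = 39.2797.
SD(X) = √39.2797 = 6.26736.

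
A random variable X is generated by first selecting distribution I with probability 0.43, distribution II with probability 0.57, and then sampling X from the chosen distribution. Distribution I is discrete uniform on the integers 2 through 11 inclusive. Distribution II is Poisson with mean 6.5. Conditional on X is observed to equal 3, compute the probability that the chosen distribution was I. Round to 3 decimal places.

0.523

Likelihoods P(X=3 | ·): I: 0.1; II: 0.0688137.
Posterior ∝ prior × likelihood. Numerator for I: 0.43·0.1 = 0.043.
Normalizing constant: 0.43·0.1 + 0.57·0.0688137 = 0.0822238.
P(I | observation) = 0.043 / 0.0822238 = 0.522963.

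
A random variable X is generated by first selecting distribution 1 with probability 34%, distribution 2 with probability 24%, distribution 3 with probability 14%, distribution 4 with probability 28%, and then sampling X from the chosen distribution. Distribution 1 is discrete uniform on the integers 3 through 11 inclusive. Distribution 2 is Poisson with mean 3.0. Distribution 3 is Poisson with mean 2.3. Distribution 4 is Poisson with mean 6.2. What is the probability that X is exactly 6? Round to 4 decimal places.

Conditional on each component, P(X = 6): 1: 0.111111; 2: 0.0504094; 3: 0.0206138; 4: 0.1601.
By total probability, P(X = 6) = 0.34·0.111111 + 0.24·0.0504094 + 0.14·0.0206138 + 0.28·0.1601 = 0.09759.

0.0976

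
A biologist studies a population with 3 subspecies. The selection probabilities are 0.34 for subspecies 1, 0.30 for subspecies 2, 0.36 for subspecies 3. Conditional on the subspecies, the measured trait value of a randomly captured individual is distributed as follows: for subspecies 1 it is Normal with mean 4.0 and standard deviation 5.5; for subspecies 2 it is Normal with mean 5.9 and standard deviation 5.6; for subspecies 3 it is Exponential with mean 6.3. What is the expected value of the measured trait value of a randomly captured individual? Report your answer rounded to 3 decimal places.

Component means — 1: 4; 2: 5.9; 3: 6.3.
E[X] = 0.34·4 + 0.3·5.9 + 0.36·6.3 = 5.398.

5.398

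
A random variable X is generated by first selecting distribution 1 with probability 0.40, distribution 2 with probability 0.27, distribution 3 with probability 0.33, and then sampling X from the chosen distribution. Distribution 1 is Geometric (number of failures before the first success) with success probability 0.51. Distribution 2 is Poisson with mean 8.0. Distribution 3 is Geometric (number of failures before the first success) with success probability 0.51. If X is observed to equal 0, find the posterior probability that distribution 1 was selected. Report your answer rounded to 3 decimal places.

Likelihoods P(X=0 | ·): 1: 0.51; 2: 0.000335463; 3: 0.51.
Posterior ∝ prior × likelihood. Numerator for 1: 0.4·0.51 = 0.204.
Normalizing constant: 0.4·0.51 + 0.27·0.000335463 + 0.33·0.51 = 0.372391.
P(1 | observation) = 0.204 / 0.372391 = 0.547812.

0.548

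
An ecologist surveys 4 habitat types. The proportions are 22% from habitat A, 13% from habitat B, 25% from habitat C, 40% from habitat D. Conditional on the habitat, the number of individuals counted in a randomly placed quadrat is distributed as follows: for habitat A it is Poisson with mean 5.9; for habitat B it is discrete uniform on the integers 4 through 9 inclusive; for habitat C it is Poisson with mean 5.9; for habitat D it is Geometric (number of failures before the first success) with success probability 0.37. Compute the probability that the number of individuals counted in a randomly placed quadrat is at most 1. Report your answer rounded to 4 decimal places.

0.2501

Conditional on each habitat, P(X ≤ 1): A: 0.0189022; B: 0; C: 0.0189022; D: 0.6031.
By total probability, P(X ≤ 1) = 0.22·0.0189022 + 0.13·0 + 0.25·0.0189022 + 0.4·0.6031 = 0.250124.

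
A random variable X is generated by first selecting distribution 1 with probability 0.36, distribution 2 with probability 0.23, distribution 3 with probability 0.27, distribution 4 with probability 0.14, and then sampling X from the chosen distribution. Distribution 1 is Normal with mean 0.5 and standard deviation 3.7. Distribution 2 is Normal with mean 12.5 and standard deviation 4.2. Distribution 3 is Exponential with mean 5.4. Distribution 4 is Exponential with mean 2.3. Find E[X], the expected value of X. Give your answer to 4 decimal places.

4.8350

Component means — 1: 0.5; 2: 12.5; 3: 5.4; 4: 2.3.
E[X] = 0.36·0.5 + 0.23·12.5 + 0.27·5.4 + 0.14·2.3 = 4.835.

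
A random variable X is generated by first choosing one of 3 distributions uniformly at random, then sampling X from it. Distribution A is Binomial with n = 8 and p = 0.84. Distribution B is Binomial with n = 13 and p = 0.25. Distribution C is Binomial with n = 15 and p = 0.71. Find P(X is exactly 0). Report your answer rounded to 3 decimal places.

Conditional on each component, P(X = 0): A: 4.29497e-07; B: 0.0237573; C: 8.62919e-09.
By total probability, P(X = 0) = 0.333333·4.29497e-07 + 0.333333·0.0237573 + 0.333333·8.62919e-09 = 0.00791923.

0.008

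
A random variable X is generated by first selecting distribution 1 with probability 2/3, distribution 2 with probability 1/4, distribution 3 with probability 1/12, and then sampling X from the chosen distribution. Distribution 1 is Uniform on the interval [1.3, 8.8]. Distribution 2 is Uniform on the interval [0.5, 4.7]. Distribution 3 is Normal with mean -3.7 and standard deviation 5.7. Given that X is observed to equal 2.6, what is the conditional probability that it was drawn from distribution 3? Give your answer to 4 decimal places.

0.0209

Likelihoods f(2.6 | ·): 1: 0.133333; 2: 0.238095; 3: 0.0379985.
Posterior ∝ prior × likelihood. Numerator for 3: 0.0833333·0.0379985 = 0.00316654.
Normalizing constant: 0.666667·0.133333 + 0.25·0.238095 + 0.0833333·0.0379985 = 0.151579.
P(3 | observation) = 0.00316654 / 0.151579 = 0.0208904.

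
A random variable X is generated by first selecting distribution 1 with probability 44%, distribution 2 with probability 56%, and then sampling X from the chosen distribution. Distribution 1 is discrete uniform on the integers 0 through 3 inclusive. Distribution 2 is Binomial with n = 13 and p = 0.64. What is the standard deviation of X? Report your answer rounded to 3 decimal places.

Per component, 1: μ=1.5, E[X²]=3.5; 2: μ=8.32, E[X²]=72.2176.
E[X] = 0.44·1.5 + 0.56·8.32 = 5.3192.
E[X²] = 0.44·3.5 + 0.56·72.2176 = 41.9819.
Var(X) = E[X²] − (E[X])² = 41.9819 − 28.2939 = 13.688.
SD(X) = √13.688 = 3.69973.

3.700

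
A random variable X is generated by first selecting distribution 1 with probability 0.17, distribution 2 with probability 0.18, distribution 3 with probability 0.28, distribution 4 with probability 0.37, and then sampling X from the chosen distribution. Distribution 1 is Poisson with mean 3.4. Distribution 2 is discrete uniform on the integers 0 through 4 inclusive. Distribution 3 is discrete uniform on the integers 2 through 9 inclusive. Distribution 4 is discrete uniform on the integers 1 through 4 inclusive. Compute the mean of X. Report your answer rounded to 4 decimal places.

3.4030

Component means — 1: 3.4; 2: 2; 3: 5.5; 4: 2.5.
E[X] = 0.17·3.4 + 0.18·2 + 0.28·5.5 + 0.37·2.5 = 3.403.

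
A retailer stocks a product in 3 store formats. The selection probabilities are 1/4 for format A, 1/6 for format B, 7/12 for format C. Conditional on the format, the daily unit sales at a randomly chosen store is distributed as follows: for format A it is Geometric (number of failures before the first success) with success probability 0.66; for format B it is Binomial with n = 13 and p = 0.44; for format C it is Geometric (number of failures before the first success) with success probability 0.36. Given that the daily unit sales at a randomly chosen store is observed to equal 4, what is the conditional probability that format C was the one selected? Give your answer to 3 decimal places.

Likelihoods P(X=4 | ·): A: 0.00881982; B: 0.145147; C: 0.060398.
Posterior ∝ prior × likelihood. Numerator for C: 0.583333·0.060398 = 0.0352322.
Normalizing constant: 0.25·0.00881982 + 0.166667·0.145147 + 0.583333·0.060398 = 0.0616283.
P(C | observation) = 0.0352322 / 0.0616283 = 0.571688.

0.572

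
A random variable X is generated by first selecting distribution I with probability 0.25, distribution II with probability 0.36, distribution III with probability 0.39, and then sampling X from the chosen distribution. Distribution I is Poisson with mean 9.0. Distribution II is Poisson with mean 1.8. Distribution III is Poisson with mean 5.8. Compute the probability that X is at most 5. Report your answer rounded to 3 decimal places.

0.572

Conditional on each component, P(X ≤ 5): I: 0.115691; II: 0.989622; III: 0.478315.
By total probability, P(X ≤ 5) = 0.25·0.115691 + 0.36·0.989622 + 0.39·0.478315 = 0.571729.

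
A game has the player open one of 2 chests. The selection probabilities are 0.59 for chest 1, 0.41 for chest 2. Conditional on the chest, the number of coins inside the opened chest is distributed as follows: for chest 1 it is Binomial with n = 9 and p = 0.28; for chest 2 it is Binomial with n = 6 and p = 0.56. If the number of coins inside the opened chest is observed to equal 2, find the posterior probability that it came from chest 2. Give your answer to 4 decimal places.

0.3021

Likelihoods P(X=2 | ·): 1: 0.283104; 2: 0.17631.
Posterior ∝ prior × likelihood. Numerator for 2: 0.41·0.17631 = 0.0722873.
Normalizing constant: 0.59·0.283104 + 0.41·0.17631 = 0.239319.
P(2 | observation) = 0.0722873 / 0.239319 = 0.302055.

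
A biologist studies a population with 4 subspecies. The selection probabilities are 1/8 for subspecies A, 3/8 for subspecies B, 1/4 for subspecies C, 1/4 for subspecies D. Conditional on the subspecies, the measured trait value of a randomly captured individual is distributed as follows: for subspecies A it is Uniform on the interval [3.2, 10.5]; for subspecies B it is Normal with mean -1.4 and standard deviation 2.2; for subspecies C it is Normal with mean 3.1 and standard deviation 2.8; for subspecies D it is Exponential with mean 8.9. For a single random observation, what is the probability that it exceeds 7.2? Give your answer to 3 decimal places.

Conditional on each subspecies, P(X > 7.2): A: 0.452055; B: 4.6322e-05; C: 0.0715579; D: 0.445308.
By total probability, P(X > 7.2) = 0.125·0.452055 + 0.375·4.6322e-05 + 0.25·0.0715579 + 0.25·0.445308 = 0.185741.

0.186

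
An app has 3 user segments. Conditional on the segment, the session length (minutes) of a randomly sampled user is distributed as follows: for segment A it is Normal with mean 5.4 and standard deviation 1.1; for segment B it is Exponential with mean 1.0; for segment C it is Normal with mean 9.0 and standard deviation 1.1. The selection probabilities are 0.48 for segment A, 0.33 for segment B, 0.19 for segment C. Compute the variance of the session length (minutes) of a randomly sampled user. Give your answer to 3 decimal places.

Per component, A: μ=5.4, E[X²]=30.37; B: μ=1, E[X²]=2; C: μ=9, E[X²]=82.21.
E[X] = 0.48·5.4 + 0.33·1 + 0.19·9 = 4.632.
E[X²] = 0.48·30.37 + 0.33·2 + 0.19·82.21 = 30.8575.
Var(X) = E[X²] − (E[X])² = 30.8575 − 21.4554 = 9.40208.

9.402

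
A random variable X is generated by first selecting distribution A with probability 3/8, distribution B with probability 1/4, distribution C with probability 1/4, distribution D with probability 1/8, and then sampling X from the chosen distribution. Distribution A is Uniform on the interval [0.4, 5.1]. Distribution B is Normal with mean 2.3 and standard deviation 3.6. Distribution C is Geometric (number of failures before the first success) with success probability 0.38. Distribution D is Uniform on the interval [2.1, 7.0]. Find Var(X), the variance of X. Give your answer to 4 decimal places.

5.9942

Per component, A: μ=2.75, E[X²]=9.40333; B: μ=2.3, E[X²]=18.25; C: μ=1.63158, E[X²]=6.95568; D: μ=4.55, E[X²]=22.7033.
E[X] = 0.375·2.75 + 0.25·2.3 + 0.25·1.63158 + 0.125·4.55 = 2.58289.
E[X²] = 0.375·9.40333 + 0.25·18.25 + 0.25·6.95568 + 0.125·22.7033 = 12.6656.
Var(X) = E[X²] − (E[X])² = 12.6656 − 6.67135 = 5.99424.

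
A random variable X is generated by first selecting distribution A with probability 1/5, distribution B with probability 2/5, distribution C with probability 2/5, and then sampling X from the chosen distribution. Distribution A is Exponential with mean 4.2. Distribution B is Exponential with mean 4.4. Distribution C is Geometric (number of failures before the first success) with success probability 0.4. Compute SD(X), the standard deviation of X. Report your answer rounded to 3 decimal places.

3.835

Per component, A: μ=4.2, E[X²]=35.28; B: μ=4.4, E[X²]=38.72; C: μ=1.5, E[X²]=6.
E[X] = 0.2·4.2 + 0.4·4.4 + 0.4·1.5 = 3.2.
E[X²] = 0.2·35.28 + 0.4·38.72 + 0.4·6 = 24.944.
Var(X) = E[X²] − (E[X])² = 24.944 − 10.24 = 14.704.
SD(X) = √14.704 = 3.83458.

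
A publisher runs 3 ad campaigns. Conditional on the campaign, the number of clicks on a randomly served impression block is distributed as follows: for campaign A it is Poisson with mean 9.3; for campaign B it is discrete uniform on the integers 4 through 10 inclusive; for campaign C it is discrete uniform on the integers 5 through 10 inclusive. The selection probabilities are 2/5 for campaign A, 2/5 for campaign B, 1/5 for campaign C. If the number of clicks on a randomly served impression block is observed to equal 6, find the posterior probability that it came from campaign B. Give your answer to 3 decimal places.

Likelihoods P(X=6 | ·): A: 0.0821536; B: 0.142857; C: 0.166667.
Posterior ∝ prior × likelihood. Numerator for B: 0.4·0.142857 = 0.0571429.
Normalizing constant: 0.4·0.0821536 + 0.4·0.142857 + 0.2·0.166667 = 0.123338.
P(B | observation) = 0.0571429 / 0.123338 = 0.463304.

0.463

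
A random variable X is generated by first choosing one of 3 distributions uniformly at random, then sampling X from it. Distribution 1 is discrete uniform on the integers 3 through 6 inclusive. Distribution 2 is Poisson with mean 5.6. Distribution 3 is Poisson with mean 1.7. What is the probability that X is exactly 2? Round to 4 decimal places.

0.1073

Conditional on each component, P(X = 2): 1: 0; 2: 0.0579825; 3: 0.263978.
By total probability, P(X = 2) = 0.333333·0 + 0.333333·0.0579825 + 0.333333·0.263978 = 0.10732.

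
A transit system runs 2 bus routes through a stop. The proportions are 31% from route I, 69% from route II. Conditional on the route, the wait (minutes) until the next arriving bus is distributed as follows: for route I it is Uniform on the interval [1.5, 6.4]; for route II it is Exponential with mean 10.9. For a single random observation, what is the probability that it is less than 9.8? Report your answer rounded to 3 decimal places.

Conditional on each route, P(X < 9.8): I: 1; II: 0.593057.
By total probability, P(X < 9.8) = 0.31·1 + 0.69·0.593057 = 0.719209.

0.719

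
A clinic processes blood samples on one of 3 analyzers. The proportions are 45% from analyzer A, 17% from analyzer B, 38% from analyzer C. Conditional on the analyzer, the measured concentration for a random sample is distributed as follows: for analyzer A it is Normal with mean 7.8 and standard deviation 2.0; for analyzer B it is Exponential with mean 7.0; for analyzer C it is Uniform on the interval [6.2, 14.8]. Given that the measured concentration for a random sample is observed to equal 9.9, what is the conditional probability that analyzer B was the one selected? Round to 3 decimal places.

Likelihoods f(9.9 | ·): A: 0.114941; B: 0.0347285; C: 0.116279.
Posterior ∝ prior × likelihood. Numerator for B: 0.17·0.0347285 = 0.00590384.
Normalizing constant: 0.45·0.114941 + 0.17·0.0347285 + 0.38·0.116279 = 0.101813.
P(B | observation) = 0.00590384 / 0.101813 = 0.0579869.

0.058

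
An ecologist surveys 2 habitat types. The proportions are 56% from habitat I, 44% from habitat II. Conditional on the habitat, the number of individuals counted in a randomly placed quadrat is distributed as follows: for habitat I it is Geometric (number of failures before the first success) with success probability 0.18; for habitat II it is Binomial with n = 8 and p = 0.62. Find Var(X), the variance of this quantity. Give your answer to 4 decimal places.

Per component, I: μ=4.55556, E[X²]=46.0617; II: μ=4.96, E[X²]=26.4864.
E[X] = 0.56·4.55556 + 0.44·4.96 = 4.73351.
E[X²] = 0.56·46.0617 + 0.44·26.4864 = 37.4486.
Var(X) = E[X²] − (E[X])² = 37.4486 − 22.4061 = 15.0425.

15.0425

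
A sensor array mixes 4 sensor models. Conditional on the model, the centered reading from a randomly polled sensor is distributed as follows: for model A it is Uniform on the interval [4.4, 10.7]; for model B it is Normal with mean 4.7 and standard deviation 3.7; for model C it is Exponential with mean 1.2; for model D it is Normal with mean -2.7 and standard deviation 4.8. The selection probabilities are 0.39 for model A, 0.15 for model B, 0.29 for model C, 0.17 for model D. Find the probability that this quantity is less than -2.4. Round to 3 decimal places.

0.093

Conditional on each model, P(X < -2.4): A: 0; B: 0.0274973; C: 0; D: 0.524918.
By total probability, P(X < -2.4) = 0.39·0 + 0.15·0.0274973 + 0.29·0 + 0.17·0.524918 = 0.0933606.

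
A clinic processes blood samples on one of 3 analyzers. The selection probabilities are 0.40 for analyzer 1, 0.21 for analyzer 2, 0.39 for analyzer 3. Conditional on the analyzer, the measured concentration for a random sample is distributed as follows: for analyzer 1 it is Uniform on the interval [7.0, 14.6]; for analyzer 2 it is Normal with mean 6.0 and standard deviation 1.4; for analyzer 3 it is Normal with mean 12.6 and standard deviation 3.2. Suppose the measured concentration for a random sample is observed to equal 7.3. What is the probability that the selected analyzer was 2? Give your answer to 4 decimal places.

Likelihoods f(7.3 | ·): 1: 0.131579; 2: 0.18516; 3: 0.0316293.
Posterior ∝ prior × likelihood. Numerator for 2: 0.21·0.18516 = 0.0388837.
Normalizing constant: 0.4·0.131579 + 0.21·0.18516 + 0.39·0.0316293 = 0.103851.
P(2 | observation) = 0.0388837 / 0.103851 = 0.374419.

0.3744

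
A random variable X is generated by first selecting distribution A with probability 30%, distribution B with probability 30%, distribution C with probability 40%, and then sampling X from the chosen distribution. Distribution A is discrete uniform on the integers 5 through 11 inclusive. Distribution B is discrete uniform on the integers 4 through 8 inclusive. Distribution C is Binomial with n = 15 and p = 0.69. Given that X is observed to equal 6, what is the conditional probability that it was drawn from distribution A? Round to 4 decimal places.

Likelihoods P(X=6 | ·): A: 0.142857; B: 0.2; C: 0.0142808.
Posterior ∝ prior × likelihood. Numerator for A: 0.3·0.142857 = 0.0428571.
Normalizing constant: 0.3·0.142857 + 0.3·0.2 + 0.4·0.0142808 = 0.108569.
P(A | observation) = 0.0428571 / 0.108569 = 0.394744.

0.3947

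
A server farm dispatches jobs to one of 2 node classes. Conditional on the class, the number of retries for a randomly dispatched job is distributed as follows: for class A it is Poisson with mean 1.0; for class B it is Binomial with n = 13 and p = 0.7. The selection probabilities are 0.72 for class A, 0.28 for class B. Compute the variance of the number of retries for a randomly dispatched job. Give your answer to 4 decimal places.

14.7114

Per component, A: μ=1, E[X²]=2; B: μ=9.1, E[X²]=85.54.
E[X] = 0.72·1 + 0.28·9.1 = 3.268.
E[X²] = 0.72·2 + 0.28·85.54 = 25.3912.
Var(X) = E[X²] − (E[X])² = 25.3912 − 10.6798 = 14.7114.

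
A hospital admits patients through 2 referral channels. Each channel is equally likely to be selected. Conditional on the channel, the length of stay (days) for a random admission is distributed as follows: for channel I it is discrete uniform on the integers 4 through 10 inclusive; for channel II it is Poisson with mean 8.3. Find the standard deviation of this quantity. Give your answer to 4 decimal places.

Per component, I: μ=7, E[X²]=53; II: μ=8.3, E[X²]=77.19.
E[X] = 0.5·7 + 0.5·8.3 = 7.65.
E[X²] = 0.5·53 + 0.5·77.19 = 65.095.
Var(X) = E[X²] − (E[X])² = 65.095 − 58.5225 = 6.5725.
SD(X) = √6.5725 = 2.56369.

2.5637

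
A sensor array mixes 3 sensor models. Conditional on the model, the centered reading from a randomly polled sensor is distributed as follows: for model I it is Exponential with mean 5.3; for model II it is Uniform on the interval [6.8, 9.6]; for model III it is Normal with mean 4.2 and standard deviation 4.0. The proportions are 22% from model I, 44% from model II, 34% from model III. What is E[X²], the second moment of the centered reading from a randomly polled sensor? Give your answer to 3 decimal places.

For each component E[X²] = Var + (mean)², giving I: 56.18; II: 67.8933; III: 33.64.
Overall E[X²] = 0.22·56.18 + 0.44·67.8933 + 0.34·33.64 = 53.6703.

53.670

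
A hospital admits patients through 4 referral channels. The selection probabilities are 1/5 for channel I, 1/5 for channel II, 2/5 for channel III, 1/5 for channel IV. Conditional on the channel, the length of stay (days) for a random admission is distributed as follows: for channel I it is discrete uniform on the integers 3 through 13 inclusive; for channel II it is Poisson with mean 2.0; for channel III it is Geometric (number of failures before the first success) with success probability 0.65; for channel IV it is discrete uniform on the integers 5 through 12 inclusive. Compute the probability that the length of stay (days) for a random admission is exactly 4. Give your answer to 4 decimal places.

Conditional on each channel, P(X = 4): I: 0.0909091; II: 0.0902235; III: 0.00975406; IV: 0.
By total probability, P(X = 4) = 0.2·0.0909091 + 0.2·0.0902235 + 0.4·0.00975406 + 0.2·0 = 0.0401281.

0.0401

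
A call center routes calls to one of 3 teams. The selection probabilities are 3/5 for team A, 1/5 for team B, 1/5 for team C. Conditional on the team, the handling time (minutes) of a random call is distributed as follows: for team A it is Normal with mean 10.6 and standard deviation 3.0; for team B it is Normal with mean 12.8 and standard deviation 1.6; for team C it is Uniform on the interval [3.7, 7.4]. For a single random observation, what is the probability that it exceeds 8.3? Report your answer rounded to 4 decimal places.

0.6665

Conditional on each team, P(X > 8.3): A: 0.77836; B: 0.997542; C: 0.
By total probability, P(X > 8.3) = 0.6·0.77836 + 0.2·0.997542 + 0.2·0 = 0.666525.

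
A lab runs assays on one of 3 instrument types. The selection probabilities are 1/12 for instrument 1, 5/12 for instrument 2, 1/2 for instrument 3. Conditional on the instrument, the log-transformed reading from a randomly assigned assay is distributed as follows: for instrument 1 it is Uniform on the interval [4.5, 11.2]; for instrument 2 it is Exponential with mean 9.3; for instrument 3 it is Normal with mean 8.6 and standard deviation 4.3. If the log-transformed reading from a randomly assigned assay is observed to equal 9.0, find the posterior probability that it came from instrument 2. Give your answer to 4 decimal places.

0.2250

Likelihoods f(9.0 | ·): 1: 0.149254; 2: 0.0408538; 3: 0.0923767.
Posterior ∝ prior × likelihood. Numerator for 2: 0.416667·0.0408538 = 0.0170224.
Normalizing constant: 0.0833333·0.149254 + 0.416667·0.0408538 + 0.5·0.0923767 = 0.0756486.
P(2 | observation) = 0.0170224 / 0.0756486 = 0.225019.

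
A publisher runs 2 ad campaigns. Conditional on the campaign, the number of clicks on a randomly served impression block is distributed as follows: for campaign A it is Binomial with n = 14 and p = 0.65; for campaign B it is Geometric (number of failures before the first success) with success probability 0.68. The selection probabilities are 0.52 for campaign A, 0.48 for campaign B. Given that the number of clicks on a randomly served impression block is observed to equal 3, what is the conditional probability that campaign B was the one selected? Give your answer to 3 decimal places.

0.955

Likelihoods P(X=3 | ·): A: 0.000965139; B: 0.0222822.
Posterior ∝ prior × likelihood. Numerator for B: 0.48·0.0222822 = 0.0106955.
Normalizing constant: 0.52·0.000965139 + 0.48·0.0222822 = 0.0111973.
P(B | observation) = 0.0106955 / 0.0111973 = 0.955179.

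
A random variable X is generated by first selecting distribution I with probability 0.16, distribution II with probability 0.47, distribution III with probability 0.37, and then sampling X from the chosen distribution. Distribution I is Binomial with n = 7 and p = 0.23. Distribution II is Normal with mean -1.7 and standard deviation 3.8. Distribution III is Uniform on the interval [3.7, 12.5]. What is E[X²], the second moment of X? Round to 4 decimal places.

35.4216

For each component E[X²] = Var + (mean)², giving I: 3.8318; II: 17.33; III: 72.0633.
Overall E[X²] = 0.16·3.8318 + 0.47·17.33 + 0.37·72.0633 = 35.4216.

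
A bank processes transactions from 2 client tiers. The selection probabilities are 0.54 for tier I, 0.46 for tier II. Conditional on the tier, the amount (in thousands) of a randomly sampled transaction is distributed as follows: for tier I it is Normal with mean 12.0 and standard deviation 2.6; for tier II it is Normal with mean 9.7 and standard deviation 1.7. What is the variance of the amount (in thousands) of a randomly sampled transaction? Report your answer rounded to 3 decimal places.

Per component, I: μ=12, E[X²]=150.76; II: μ=9.7, E[X²]=96.98.
E[X] = 0.54·12 + 0.46·9.7 = 10.942.
E[X²] = 0.54·150.76 + 0.46·96.98 = 126.021.
Var(X) = E[X²] − (E[X])² = 126.021 − 119.727 = 6.29384.

6.294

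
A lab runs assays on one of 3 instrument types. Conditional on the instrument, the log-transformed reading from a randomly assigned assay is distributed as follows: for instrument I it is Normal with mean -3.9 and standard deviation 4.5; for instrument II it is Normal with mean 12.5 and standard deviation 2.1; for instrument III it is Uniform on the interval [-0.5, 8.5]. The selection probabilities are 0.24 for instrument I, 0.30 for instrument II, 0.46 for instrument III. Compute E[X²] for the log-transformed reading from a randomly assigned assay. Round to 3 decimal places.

67.173

For each component E[X²] = Var + (mean)², giving I: 35.46; II: 160.66; III: 22.75.
Overall E[X²] = 0.24·35.46 + 0.3·160.66 + 0.46·22.75 = 67.1734.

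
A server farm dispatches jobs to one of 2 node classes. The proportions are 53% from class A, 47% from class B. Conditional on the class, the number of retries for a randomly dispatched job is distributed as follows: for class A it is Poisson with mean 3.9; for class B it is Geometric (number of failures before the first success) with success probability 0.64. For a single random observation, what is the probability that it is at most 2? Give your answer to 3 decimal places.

Conditional on each class, P(X ≤ 2): A: 0.253125; B: 0.953344.
By total probability, P(X ≤ 2) = 0.53·0.253125 + 0.47·0.953344 = 0.582228.

0.582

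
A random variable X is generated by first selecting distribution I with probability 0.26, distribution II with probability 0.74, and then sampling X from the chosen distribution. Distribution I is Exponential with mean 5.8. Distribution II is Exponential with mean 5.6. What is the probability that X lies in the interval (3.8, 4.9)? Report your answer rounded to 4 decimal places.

0.0903

Conditional on each component, P(3.8 < X < 4.9): I: 0.0897211; II: 0.0904792.
By total probability, P(3.8 < X < 4.9) = 0.26·0.0897211 + 0.74·0.0904792 = 0.0902821.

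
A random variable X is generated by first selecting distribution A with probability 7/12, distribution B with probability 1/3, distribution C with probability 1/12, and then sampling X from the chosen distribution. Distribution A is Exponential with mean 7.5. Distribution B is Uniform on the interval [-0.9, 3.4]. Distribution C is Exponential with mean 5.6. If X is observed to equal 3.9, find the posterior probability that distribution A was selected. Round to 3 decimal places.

0.862

Likelihoods f(3.9 | ·): A: 0.0792694; B: 0; C: 0.0889932.
Posterior ∝ prior × likelihood. Numerator for A: 0.583333·0.0792694 = 0.0462405.
Normalizing constant: 0.583333·0.0792694 + 0.333333·0 + 0.0833333·0.0889932 = 0.0536566.
P(A | observation) = 0.0462405 / 0.0536566 = 0.861786.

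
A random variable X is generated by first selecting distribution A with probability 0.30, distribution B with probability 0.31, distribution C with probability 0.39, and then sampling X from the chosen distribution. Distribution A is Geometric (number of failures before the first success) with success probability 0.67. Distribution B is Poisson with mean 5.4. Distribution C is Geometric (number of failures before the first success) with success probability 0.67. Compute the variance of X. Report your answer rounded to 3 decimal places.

7.333

Per component, A: μ=0.492537, E[X²]=0.977723; B: μ=5.4, E[X²]=34.56; C: μ=0.492537, E[X²]=0.977723.
E[X] = 0.3·0.492537 + 0.31·5.4 + 0.39·0.492537 = 2.01385.
E[X²] = 0.3·0.977723 + 0.31·34.56 + 0.39·0.977723 = 11.3882.
Var(X) = E[X²] − (E[X])² = 11.3882 − 4.05559 = 7.33263.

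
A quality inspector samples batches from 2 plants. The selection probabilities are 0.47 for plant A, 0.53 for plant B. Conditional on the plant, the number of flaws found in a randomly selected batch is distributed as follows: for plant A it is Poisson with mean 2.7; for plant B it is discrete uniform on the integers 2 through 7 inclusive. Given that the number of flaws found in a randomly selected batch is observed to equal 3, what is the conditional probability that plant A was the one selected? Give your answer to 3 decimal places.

Likelihoods P(X=3 | ·): A: 0.220468; B: 0.166667.
Posterior ∝ prior × likelihood. Numerator for A: 0.47·0.220468 = 0.10362.
Normalizing constant: 0.47·0.220468 + 0.53·0.166667 = 0.191953.
P(A | observation) = 0.10362 / 0.191953 = 0.539818.

0.540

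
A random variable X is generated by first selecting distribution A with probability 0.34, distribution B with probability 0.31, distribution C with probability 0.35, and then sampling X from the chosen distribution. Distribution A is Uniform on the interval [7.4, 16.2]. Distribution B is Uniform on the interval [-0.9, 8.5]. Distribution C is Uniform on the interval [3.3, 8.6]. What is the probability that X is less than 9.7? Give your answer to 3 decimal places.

Conditional on each component, P(X < 9.7): A: 0.261364; B: 1; C: 1.
By total probability, P(X < 9.7) = 0.34·0.261364 + 0.31·1 + 0.35·1 = 0.748864.

0.749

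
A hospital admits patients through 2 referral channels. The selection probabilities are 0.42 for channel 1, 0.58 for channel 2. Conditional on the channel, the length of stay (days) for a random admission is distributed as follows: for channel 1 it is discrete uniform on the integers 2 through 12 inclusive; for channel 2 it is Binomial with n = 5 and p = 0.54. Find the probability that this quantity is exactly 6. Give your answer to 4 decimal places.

0.0382

Conditional on each channel, P(X = 6): 1: 0.0909091; 2: 0.
By total probability, P(X = 6) = 0.42·0.0909091 + 0.58·0 = 0.0381818.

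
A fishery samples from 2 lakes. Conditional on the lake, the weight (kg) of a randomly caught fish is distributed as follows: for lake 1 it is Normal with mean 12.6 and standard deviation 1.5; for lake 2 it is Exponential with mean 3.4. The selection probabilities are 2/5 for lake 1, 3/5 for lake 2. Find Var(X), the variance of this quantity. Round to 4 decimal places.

28.1496

Per component, 1: μ=12.6, E[X²]=161.01; 2: μ=3.4, E[X²]=23.12.
E[X] = 0.4·12.6 + 0.6·3.4 = 7.08.
E[X²] = 0.4·161.01 + 0.6·23.12 = 78.276.
Var(X) = E[X²] − (E[X])² = 78.276 − 50.1264 = 28.1496.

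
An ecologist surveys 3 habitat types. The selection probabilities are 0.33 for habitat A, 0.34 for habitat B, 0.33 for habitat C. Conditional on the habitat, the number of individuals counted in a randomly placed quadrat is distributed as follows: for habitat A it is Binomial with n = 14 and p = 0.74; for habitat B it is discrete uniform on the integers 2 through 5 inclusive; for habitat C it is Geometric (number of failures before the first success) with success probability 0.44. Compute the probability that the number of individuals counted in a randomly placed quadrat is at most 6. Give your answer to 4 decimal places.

0.6687

Conditional on each habitat, P(X ≤ 6): A: 0.0131924; B: 1; C: 0.982729.
By total probability, P(X ≤ 6) = 0.33·0.0131924 + 0.34·1 + 0.33·0.982729 = 0.668654.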